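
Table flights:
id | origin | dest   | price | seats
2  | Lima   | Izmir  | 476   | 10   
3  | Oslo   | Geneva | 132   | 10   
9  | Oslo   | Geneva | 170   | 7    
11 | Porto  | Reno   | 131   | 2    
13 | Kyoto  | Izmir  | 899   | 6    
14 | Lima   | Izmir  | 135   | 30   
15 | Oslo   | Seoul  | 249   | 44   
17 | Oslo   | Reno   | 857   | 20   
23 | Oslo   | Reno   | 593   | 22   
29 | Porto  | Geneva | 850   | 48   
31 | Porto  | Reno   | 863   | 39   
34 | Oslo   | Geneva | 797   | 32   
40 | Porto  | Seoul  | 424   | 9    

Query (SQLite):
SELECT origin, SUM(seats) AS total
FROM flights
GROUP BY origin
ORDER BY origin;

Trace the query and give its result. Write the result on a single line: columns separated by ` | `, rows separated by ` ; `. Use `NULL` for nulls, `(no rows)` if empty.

Kyoto | 6 ; Lima | 40 ; Oslo | 135 ; Porto | 98

Partition flights by origin; compute SUM(seats) within each group.
  Kyoto: ids {13} → SUM(seats)=6
  Lima: ids {2, 14} → SUM(seats)=40
  Oslo: ids {3, 9, 15, 17, 23, 34} → SUM(seats)=135
  Porto: ids {11, 29, 31, 40} → SUM(seats)=98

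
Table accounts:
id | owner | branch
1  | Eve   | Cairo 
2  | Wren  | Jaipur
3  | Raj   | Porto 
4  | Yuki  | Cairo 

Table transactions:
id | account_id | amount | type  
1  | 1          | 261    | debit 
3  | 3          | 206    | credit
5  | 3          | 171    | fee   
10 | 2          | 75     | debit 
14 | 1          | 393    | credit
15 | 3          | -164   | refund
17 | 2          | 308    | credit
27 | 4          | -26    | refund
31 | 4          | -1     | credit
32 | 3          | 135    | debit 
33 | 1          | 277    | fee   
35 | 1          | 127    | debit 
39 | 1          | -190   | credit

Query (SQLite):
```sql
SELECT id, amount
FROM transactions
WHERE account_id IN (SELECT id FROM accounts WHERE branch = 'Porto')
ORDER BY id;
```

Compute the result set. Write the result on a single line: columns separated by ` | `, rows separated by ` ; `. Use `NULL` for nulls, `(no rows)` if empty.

3 | 206 ; 5 | 171 ; 15 | -164 ; 32 | 135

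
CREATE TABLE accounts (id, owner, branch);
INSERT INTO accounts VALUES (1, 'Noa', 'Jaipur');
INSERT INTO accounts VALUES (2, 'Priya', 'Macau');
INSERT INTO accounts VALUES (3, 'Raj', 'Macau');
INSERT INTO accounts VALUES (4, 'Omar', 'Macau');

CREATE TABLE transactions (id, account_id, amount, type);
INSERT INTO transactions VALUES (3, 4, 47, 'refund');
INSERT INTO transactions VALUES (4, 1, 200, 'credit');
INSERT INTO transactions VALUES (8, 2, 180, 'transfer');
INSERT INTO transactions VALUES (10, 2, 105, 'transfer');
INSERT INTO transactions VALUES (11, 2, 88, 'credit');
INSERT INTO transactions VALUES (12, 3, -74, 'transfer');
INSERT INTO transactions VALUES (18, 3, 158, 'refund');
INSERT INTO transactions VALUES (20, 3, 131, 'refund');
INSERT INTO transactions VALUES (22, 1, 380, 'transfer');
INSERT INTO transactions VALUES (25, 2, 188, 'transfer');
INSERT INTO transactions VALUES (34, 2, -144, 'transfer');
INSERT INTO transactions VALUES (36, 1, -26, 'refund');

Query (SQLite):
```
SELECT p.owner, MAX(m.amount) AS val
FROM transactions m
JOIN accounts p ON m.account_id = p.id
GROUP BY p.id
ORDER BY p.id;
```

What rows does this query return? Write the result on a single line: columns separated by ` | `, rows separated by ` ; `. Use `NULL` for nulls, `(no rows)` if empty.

Noa | 380 ; Priya | 188 ; Raj | 158 ; Omar | 47

Join each transactions row to its accounts via account_id.
Group joined rows by accounts.id; compute MAX(m.amount) per group.
  1: ids {4, 22, 36} → MAX(m.amount)=380
  2: ids {8, 10, 11, 25, 34} → MAX(m.amount)=188
  3: ids {12, 18, 20} → MAX(m.amount)=158
  4: ids {3} → MAX(m.amount)=47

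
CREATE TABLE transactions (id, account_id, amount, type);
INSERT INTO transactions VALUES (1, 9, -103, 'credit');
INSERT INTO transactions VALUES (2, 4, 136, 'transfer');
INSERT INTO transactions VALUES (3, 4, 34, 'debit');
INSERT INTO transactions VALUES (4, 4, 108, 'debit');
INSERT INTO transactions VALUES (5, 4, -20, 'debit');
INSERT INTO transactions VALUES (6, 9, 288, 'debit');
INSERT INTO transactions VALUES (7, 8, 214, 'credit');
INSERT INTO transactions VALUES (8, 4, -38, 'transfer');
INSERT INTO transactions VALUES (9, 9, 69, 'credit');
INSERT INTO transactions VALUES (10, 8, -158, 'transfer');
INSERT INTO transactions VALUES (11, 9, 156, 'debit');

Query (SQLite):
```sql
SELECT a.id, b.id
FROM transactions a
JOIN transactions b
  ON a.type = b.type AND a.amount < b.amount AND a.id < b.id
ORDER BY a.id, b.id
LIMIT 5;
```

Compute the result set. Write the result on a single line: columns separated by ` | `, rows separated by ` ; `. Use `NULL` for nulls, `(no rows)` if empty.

1 | 7 ; 1 | 9 ; 3 | 4 ; 3 | 6 ; 3 | 11

Pairs (a,b) with same type, a.amount < b.amount, a.id < b.id.
type groups: credit:{1,7,9} debit:{3,4,5,6,11} transfer:{2,8,10}
Ordered by (a.id, b.id); first 5.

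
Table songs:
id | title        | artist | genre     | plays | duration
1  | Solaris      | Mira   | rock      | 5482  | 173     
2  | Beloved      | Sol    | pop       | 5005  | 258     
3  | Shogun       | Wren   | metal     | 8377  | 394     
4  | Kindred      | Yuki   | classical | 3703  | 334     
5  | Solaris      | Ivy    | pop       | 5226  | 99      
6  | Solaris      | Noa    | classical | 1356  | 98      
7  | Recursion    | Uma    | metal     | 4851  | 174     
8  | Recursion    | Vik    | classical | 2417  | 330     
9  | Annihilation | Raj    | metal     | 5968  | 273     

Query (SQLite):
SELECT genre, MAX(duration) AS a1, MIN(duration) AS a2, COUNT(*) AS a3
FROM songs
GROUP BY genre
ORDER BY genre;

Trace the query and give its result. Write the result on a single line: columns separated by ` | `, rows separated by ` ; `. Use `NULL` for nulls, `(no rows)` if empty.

Group songs by genre.
Per group compute: MAX(duration), MIN(duration), COUNT(*).
  classical: ids {4, 6, 8} → MAX(duration)=334, MIN(duration)=98, COUNT(*)=3
  metal: ids {3, 7, 9} → MAX(duration)=394, MIN(duration)=174, COUNT(*)=3
  pop: ids {2, 5} → MAX(duration)=258, MIN(duration)=99, COUNT(*)=2
  rock: ids {1} → MAX(duration)=173, MIN(duration)=173, COUNT(*)=1

classical | 334 | 98 | 3 ; metal | 394 | 174 | 3 ; pop | 258 | 99 | 2 ; rock | 173 | 173 | 1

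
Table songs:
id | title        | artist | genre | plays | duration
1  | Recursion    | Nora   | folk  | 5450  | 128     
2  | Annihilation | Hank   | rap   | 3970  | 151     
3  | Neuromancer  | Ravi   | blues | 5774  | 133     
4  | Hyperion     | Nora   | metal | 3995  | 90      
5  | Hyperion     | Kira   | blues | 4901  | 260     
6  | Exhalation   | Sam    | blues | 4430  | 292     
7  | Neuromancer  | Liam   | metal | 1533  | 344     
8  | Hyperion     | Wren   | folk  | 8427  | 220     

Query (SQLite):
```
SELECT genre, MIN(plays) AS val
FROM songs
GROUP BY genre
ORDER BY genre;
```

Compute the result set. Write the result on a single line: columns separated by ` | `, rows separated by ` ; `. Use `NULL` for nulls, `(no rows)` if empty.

blues | 4430 ; folk | 5450 ; metal | 1533 ; rap | 3970

Partition songs by genre; compute MIN(plays) within each group.
  blues: ids {3, 5, 6} → MIN(plays)=4430
  folk: ids {1, 8} → MIN(plays)=5450
  metal: ids {4, 7} → MIN(plays)=1533
  rap: ids {2} → MIN(plays)=3970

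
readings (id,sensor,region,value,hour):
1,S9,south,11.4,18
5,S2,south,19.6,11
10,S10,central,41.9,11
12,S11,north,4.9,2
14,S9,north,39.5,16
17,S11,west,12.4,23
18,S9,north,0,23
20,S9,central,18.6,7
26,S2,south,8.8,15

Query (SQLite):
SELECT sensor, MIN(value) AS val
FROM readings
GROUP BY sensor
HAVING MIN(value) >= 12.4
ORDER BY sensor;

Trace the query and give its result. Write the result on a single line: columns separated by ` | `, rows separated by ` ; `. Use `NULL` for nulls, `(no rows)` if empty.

S10 | 41.9

Partition readings by sensor; compute MIN(value) within each group.
HAVING: keep groups where MIN(value) >= 12.4.
  S10: ids {10} → MIN(value)=41.9
  S11: ids {12, 17} → MIN(value)=4.9
  S2: ids {5, 26} → MIN(value)=8.8
  S9: ids {1, 14, 18, 20} → MIN(value)=0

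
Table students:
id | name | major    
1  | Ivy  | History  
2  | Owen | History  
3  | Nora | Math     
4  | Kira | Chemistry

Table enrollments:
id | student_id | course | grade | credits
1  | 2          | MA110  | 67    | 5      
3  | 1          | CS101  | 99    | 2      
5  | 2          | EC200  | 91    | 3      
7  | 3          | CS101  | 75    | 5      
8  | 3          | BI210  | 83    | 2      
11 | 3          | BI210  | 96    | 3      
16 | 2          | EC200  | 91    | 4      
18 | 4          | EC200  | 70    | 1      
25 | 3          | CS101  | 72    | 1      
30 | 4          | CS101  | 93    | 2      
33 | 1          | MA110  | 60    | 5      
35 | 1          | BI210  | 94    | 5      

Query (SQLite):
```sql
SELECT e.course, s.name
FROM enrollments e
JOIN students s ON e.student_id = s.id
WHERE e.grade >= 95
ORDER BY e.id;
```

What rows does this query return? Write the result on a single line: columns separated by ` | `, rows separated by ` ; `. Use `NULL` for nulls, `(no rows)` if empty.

CS101 | Ivy ; BI210 | Nora

Each enrollments row matches the students row where student_id = students.id.
Then keep rows with e.grade >= 95.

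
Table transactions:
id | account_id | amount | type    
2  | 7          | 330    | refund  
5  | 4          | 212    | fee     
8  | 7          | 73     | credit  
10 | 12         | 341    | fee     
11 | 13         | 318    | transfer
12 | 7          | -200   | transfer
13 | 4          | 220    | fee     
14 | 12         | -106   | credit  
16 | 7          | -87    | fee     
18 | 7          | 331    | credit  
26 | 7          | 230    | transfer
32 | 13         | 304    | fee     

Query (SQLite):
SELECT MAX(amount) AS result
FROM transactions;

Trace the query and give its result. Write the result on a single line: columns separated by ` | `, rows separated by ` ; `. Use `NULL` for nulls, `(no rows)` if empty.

All amount values: [330, 212, 73, 341, 318, -200, 220, -106, -87, 331, 230, 304].
MAX of non-NULL values = 341.

341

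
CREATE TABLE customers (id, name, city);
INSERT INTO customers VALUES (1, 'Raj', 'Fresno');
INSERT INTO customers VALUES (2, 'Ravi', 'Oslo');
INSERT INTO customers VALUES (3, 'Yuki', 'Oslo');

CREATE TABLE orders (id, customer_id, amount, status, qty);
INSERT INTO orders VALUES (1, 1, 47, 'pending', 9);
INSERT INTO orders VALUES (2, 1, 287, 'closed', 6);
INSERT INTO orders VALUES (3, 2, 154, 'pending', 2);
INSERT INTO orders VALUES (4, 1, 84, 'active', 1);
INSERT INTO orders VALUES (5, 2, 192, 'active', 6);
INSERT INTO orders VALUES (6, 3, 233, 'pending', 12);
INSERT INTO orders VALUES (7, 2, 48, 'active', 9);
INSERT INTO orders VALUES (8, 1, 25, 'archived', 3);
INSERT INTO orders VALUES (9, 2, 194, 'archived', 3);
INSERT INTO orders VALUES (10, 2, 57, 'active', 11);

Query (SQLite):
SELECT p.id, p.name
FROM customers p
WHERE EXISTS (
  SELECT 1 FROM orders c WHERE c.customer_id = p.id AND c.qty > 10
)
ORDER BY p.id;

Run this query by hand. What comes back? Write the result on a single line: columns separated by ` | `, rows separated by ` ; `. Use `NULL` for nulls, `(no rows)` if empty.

For each customers row, check whether any orders with matching customer_id has qty > 10.
Keep rows where that is true.

2 | Ravi ; 3 | Yuki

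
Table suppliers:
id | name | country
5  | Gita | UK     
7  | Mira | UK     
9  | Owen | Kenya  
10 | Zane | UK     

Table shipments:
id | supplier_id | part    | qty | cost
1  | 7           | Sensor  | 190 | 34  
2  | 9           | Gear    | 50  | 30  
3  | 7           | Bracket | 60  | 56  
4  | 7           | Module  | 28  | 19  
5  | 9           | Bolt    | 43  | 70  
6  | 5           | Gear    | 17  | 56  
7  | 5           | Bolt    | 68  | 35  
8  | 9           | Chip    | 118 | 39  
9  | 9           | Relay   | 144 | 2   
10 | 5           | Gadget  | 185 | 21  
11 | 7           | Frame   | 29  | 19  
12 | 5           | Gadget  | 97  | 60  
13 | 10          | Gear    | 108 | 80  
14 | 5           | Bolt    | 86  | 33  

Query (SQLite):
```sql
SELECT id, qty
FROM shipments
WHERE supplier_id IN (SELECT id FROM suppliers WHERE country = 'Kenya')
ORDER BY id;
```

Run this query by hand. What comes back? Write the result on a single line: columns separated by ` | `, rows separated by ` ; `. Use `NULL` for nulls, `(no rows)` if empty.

Inner query: suppliers.id where country = 'Kenya'.
Outer: keep shipments rows whose supplier_id is in that set.
Inner query → {9}

2 | 50 ; 5 | 43 ; 8 | 118 ; 9 | 144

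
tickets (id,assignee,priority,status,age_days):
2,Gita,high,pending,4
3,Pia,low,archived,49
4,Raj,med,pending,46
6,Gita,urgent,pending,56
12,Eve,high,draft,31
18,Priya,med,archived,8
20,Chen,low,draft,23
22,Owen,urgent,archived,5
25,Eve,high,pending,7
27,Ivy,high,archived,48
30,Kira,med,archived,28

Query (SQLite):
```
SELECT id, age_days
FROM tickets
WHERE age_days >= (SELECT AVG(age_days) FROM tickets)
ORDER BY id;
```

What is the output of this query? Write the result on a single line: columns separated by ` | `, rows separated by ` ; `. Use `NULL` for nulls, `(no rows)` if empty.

3 | 49 ; 4 | 46 ; 6 | 56 ; 12 | 31 ; 27 | 48 ; 30 | 28

Scalar subquery: AVG(age_days) over all tickets rows = 27.727273 (≈; comparison uses full precision).
Keep rows where age_days >= that value.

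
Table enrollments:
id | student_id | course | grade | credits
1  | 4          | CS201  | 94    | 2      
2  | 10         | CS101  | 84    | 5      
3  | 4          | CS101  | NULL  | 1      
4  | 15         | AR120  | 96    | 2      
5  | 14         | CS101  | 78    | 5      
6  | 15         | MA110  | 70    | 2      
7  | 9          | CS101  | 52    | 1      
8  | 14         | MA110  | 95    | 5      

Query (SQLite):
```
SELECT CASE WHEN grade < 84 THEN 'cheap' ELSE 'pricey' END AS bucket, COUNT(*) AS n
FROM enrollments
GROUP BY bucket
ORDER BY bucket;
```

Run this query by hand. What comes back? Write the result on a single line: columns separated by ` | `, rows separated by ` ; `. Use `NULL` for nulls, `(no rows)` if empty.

Bucket rows by grade < 84 → 'cheap' else 'pricey'; count each bucket.
NULL < 84 is unknown, so NULL grade falls into ELSE → 'pricey'.

cheap | 3 ; pricey | 5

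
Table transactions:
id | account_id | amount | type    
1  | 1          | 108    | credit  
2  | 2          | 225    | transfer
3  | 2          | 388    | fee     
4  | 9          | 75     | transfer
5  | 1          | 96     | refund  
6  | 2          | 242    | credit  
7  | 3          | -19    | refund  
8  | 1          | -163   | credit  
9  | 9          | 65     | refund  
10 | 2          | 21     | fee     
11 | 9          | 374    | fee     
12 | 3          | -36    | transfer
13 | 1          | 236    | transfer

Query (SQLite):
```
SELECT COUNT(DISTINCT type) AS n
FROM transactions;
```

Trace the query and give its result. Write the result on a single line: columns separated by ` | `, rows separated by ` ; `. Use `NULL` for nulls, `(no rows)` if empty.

4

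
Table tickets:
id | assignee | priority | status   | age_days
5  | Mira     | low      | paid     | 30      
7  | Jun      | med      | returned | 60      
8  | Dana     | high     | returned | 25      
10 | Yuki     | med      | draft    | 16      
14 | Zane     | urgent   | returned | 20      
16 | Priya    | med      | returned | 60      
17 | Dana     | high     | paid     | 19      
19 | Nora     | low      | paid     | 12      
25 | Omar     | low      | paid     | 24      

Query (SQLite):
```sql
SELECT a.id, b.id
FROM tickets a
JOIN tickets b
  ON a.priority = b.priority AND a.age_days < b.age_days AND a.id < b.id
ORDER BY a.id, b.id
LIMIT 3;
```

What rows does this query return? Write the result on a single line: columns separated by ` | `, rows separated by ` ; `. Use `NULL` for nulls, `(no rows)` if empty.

10 | 16 ; 19 | 25

Pairs (a,b) with same priority, a.age_days < b.age_days, a.id < b.id.
priority groups: high:{8,17} low:{5,19,25} med:{7,10,16} urgent:{14}
Ordered by (a.id, b.id); first 3.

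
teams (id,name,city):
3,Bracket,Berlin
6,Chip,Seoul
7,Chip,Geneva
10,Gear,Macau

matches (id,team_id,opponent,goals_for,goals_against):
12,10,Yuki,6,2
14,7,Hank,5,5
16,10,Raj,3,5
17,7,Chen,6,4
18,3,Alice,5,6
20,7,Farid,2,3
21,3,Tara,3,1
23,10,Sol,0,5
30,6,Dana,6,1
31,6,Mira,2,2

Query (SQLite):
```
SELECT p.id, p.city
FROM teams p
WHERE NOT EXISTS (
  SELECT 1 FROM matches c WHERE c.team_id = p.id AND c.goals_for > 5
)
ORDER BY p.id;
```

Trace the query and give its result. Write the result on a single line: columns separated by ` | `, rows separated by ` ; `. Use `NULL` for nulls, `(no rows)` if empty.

3 | Berlin

For each teams row, check whether any matches with matching team_id has goals_for > 5.
Keep rows where that is false.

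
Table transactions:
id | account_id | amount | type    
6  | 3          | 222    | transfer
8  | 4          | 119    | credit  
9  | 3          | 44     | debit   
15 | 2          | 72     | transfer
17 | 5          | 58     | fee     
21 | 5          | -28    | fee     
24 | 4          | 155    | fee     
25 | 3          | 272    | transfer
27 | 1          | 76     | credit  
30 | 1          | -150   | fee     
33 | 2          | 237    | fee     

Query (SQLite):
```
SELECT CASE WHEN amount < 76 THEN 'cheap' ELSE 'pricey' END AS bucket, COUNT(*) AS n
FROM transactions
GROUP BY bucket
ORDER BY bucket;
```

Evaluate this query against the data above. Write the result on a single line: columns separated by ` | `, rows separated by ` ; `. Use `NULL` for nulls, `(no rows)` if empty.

cheap | 5 ; pricey | 6

Bucket rows by amount < 76 → 'cheap' else 'pricey'; count each bucket.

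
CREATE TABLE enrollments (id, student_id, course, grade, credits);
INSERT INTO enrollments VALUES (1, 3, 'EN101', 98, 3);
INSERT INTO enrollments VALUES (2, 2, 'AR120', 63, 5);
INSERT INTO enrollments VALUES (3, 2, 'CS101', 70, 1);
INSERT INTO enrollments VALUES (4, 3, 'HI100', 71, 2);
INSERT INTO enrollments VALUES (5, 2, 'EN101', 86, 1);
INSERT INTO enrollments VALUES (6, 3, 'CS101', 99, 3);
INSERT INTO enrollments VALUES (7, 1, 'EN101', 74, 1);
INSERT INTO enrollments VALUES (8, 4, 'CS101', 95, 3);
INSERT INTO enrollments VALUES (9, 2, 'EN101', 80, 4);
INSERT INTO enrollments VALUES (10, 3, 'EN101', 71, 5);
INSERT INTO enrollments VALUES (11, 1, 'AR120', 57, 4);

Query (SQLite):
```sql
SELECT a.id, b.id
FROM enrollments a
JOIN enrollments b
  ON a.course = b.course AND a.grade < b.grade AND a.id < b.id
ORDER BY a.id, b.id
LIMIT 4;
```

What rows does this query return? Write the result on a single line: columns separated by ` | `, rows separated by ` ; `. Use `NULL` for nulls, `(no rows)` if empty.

Pairs (a,b) with same course, a.grade < b.grade, a.id < b.id.
course groups: AR120:{2,11} CS101:{3,6,8} EN101:{1,5,7,9,10} HI100:{4}
Ordered by (a.id, b.id); first 4.

3 | 6 ; 3 | 8 ; 7 | 9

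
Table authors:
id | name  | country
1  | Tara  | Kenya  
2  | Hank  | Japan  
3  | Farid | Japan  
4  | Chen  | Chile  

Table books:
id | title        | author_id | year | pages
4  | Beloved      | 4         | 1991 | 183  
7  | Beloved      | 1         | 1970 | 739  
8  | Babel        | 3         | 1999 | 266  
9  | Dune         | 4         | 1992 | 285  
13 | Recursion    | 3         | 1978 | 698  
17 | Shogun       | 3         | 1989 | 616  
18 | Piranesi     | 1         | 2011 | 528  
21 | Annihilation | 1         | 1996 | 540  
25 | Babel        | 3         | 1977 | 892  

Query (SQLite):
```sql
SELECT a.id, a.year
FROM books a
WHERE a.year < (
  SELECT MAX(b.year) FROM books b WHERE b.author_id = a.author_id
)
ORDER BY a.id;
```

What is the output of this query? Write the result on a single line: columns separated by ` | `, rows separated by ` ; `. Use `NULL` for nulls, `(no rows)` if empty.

For each books row a, compute MAX(year) over rows sharing a.author_id.
Keep row a if a.year < that per-group MAX.
  author_id=1: MAX(year) = 2011
  author_id=3: MAX(year) = 1999
  author_id=4: MAX(year) = 1992

4 | 1991 ; 7 | 1970 ; 13 | 1978 ; 17 | 1989 ; 21 | 1996 ; 25 | 1977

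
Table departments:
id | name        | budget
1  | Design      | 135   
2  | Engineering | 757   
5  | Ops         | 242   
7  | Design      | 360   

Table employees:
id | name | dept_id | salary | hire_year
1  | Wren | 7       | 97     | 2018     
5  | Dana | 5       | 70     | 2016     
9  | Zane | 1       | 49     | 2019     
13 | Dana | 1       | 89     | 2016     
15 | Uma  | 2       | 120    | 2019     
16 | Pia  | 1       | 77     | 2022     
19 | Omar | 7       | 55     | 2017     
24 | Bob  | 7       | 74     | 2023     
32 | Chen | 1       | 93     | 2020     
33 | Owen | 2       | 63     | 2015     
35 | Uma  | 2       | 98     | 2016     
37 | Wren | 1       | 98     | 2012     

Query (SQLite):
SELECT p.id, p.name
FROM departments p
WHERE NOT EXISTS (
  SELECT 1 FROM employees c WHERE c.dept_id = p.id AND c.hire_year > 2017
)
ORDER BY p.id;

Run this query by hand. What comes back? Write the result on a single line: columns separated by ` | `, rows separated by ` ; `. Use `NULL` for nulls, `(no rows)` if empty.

5 | Ops

For each departments row, check whether any employees with matching dept_id has hire_year > 2017.
Keep rows where that is false.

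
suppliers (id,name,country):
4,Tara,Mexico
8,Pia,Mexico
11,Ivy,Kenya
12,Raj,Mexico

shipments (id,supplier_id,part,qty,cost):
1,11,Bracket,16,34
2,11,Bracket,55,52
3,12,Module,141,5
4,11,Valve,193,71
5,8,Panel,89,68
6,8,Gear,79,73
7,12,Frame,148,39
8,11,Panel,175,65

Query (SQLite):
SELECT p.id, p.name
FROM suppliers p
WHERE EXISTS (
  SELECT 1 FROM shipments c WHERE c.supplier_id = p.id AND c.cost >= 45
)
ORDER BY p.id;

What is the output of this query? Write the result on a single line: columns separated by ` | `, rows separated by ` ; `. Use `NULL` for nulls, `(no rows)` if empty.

8 | Pia ; 11 | Ivy

For each suppliers row, check whether any shipments with matching supplier_id has cost >= 45.
Keep rows where that is true.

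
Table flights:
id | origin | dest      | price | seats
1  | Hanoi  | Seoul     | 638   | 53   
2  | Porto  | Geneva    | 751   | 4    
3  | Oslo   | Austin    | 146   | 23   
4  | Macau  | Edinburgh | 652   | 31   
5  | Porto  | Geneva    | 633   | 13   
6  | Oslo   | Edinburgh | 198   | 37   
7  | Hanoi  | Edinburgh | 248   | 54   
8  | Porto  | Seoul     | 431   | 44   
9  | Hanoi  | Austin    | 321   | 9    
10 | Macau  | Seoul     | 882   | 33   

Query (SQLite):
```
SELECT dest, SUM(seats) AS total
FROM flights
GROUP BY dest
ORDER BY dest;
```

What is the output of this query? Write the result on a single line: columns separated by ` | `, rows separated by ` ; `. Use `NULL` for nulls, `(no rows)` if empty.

Austin | 32 ; Edinburgh | 122 ; Geneva | 17 ; Seoul | 130

Partition flights by dest; compute SUM(seats) within each group.
  Austin: ids {3, 9} → SUM(seats)=32
  Edinburgh: ids {4, 6, 7} → SUM(seats)=122
  Geneva: ids {2, 5} → SUM(seats)=17
  Seoul: ids {1, 8, 10} → SUM(seats)=130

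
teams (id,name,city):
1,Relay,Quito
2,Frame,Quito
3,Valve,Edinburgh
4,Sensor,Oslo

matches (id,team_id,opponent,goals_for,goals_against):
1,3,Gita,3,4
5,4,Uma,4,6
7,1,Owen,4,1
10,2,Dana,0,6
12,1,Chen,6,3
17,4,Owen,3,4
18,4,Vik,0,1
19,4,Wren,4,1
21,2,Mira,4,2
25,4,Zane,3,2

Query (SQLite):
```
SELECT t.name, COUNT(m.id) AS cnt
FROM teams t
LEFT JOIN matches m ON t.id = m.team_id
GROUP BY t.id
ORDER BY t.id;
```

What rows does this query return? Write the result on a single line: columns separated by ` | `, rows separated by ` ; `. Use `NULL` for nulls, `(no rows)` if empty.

Relay | 2 ; Frame | 2 ; Valve | 1 ; Sensor | 5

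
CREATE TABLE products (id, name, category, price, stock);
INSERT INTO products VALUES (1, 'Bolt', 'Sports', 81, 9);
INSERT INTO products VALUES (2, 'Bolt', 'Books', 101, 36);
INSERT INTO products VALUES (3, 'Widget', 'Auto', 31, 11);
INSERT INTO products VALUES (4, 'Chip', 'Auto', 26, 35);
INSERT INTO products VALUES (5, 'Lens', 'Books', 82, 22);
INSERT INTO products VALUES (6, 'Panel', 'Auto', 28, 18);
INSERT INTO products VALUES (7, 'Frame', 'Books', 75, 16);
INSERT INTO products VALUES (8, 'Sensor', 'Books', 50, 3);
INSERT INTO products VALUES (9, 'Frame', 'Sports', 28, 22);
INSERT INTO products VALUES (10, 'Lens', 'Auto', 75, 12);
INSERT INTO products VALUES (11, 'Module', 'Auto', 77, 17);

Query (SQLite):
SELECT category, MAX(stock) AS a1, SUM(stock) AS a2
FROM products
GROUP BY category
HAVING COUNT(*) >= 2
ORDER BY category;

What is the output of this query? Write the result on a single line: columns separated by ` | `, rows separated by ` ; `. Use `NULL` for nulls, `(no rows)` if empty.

Auto | 35 | 93 ; Books | 36 | 77 ; Sports | 22 | 31

Group products by category.
Per group compute: MAX(stock), SUM(stock).
HAVING: drop groups with fewer than 2 rows.
  Auto: ids {3, 4, 6, 10, 11} → MAX(stock)=35, SUM(stock)=93
  Books: ids {2, 5, 7, 8} → MAX(stock)=36, SUM(stock)=77
  Sports: ids {1, 9} → MAX(stock)=22, SUM(stock)=31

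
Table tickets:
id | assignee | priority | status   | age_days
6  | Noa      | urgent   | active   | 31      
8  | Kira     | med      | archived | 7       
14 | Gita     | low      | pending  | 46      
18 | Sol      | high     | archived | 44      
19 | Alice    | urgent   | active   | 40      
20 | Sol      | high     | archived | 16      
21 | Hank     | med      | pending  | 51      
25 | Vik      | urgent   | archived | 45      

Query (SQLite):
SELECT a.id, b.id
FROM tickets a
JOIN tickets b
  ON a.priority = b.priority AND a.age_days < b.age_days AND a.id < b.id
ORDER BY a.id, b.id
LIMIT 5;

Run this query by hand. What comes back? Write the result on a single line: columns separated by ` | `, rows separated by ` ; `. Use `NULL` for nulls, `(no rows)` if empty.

6 | 19 ; 6 | 25 ; 8 | 21 ; 19 | 25

Pairs (a,b) with same priority, a.age_days < b.age_days, a.id < b.id.
priority groups: high:{18,20} low:{14} med:{8,21} urgent:{6,19,25}
Ordered by (a.id, b.id); first 5.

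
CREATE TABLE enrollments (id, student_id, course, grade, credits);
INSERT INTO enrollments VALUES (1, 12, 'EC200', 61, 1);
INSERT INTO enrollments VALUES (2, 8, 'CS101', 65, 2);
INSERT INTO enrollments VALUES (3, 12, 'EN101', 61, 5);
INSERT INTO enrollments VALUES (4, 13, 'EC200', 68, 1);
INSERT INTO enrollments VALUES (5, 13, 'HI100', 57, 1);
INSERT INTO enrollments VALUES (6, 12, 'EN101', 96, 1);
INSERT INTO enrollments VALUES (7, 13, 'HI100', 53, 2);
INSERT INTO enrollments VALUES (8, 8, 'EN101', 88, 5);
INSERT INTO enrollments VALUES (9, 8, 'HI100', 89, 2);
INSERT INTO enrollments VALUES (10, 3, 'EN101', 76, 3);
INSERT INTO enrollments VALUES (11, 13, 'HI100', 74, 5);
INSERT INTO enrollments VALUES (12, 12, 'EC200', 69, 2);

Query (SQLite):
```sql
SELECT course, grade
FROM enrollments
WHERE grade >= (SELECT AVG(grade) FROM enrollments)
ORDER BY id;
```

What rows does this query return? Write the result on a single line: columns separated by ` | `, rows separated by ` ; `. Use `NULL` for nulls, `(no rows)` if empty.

EN101 | 96 ; EN101 | 88 ; HI100 | 89 ; EN101 | 76 ; HI100 | 74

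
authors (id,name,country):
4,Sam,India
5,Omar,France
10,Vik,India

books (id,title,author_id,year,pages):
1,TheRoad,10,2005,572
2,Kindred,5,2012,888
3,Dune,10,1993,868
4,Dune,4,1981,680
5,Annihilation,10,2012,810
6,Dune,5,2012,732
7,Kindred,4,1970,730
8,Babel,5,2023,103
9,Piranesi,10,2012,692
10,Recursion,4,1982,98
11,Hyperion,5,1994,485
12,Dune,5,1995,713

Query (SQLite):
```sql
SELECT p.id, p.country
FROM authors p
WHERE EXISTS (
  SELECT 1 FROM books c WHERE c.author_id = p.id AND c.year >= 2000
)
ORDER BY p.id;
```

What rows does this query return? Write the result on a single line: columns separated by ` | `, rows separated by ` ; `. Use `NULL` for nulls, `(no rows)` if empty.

For each authors row, check whether any books with matching author_id has year >= 2000.
Keep rows where that is true.

5 | France ; 10 | India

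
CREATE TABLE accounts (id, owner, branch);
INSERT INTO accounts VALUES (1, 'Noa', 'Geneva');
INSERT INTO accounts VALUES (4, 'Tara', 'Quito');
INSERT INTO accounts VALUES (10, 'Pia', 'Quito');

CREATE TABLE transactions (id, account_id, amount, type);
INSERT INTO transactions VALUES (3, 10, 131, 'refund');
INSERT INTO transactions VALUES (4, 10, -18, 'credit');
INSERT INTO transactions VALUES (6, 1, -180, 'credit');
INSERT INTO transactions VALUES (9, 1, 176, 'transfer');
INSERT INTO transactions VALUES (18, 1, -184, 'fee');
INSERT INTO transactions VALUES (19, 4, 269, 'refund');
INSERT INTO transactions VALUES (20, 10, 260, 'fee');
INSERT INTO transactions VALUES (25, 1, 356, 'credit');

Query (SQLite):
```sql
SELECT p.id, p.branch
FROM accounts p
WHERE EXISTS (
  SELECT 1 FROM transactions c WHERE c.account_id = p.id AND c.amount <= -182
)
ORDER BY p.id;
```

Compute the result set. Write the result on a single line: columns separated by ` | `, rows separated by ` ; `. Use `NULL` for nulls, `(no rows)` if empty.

For each accounts row, check whether any transactions with matching account_id has amount <= -182.
Keep rows where that is true.

1 | Geneva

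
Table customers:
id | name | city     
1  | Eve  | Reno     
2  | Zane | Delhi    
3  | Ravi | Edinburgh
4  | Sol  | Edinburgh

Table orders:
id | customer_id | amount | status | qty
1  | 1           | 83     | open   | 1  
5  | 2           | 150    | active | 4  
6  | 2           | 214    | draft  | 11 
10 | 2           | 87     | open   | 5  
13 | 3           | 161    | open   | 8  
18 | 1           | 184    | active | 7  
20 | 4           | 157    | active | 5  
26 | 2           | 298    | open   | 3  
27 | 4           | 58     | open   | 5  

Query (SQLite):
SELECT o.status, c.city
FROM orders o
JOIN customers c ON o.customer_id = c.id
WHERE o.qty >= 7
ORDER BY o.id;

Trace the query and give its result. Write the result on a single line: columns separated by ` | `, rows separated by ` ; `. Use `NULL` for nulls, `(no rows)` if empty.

Each orders row matches the customers row where customer_id = customers.id.
Then keep rows with o.qty >= 7.

draft | Delhi ; open | Edinburgh ; active | Reno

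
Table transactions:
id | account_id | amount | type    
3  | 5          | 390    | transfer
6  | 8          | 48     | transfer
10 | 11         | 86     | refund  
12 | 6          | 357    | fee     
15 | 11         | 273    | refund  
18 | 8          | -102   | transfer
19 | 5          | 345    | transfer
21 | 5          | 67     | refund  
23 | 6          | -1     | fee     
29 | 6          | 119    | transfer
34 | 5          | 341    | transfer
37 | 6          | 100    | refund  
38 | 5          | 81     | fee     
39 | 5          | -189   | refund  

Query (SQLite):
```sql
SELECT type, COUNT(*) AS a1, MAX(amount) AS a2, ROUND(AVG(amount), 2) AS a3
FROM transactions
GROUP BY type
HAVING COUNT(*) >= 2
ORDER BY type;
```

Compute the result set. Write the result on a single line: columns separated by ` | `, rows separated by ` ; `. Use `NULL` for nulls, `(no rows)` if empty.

fee | 3 | 357 | 145.67 ; refund | 5 | 273 | 67.4 ; transfer | 6 | 390 | 190.17

Group transactions by type.
Per group compute: COUNT(*), MAX(amount), ROUND(AVG(amount), 2).
HAVING: drop groups with fewer than 2 rows.
  fee: ids {12, 23, 38} → COUNT(*)=3, MAX(amount)=357, ROUND(AVG(amount), 2)=145.67
  refund: ids {10, 15, 21, 37, 39} → COUNT(*)=5, MAX(amount)=273, ROUND(AVG(amount), 2)=67.4
  transfer: ids {3, 6, 18, 19, 29, 34} → COUNT(*)=6, MAX(amount)=390, ROUND(AVG(amount), 2)=190.17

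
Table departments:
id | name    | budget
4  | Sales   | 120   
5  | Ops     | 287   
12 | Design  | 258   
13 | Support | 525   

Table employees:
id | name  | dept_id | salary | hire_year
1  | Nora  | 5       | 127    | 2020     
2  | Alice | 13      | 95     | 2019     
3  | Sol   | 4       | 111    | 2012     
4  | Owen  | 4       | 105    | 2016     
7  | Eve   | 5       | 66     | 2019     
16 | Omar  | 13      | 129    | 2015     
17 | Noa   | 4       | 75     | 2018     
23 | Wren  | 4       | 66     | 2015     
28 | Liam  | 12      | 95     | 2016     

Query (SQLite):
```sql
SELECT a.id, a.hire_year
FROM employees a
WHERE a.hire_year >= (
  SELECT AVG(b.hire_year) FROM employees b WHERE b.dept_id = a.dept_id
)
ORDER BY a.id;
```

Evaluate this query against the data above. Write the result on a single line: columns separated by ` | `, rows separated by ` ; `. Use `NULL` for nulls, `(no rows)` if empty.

1 | 2020 ; 2 | 2019 ; 4 | 2016 ; 17 | 2018 ; 28 | 2016

For each employees row a, compute AVG(hire_year) over rows sharing a.dept_id.
Keep row a if a.hire_year >= that per-group AVG.
  dept_id=4: AVG(hire_year) = 2015.25
  dept_id=5: AVG(hire_year) = 2019.5
  dept_id=12: AVG(hire_year) = 2016.0
  dept_id=13: AVG(hire_year) = 2017.0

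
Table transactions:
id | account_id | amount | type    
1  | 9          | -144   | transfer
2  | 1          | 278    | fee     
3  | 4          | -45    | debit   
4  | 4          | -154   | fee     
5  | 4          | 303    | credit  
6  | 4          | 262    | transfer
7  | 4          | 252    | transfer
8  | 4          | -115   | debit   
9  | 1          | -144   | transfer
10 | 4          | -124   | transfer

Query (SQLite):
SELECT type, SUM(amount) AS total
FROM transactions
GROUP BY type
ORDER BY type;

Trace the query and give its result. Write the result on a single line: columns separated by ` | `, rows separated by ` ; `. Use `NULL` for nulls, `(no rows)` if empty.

credit | 303 ; debit | -160 ; fee | 124 ; transfer | 102

Partition transactions by type; compute SUM(amount) within each group.
  credit: ids {5} → SUM(amount)=303
  debit: ids {3, 8} → SUM(amount)=-160
  fee: ids {2, 4} → SUM(amount)=124
  transfer: ids {1, 6, 7, 9, 10} → SUM(amount)=102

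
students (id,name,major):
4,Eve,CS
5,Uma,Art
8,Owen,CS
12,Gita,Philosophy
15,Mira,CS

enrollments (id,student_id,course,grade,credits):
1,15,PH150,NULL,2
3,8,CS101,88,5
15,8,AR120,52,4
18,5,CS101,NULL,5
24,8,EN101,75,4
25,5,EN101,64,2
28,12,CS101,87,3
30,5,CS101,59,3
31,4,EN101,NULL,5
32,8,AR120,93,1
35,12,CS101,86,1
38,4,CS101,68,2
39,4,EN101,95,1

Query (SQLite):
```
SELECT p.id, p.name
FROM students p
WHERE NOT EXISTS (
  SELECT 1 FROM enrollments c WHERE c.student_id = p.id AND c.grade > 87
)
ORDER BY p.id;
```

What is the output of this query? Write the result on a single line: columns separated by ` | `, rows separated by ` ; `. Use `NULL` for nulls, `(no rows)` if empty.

For each students row, check whether any enrollments with matching student_id has grade > 87.
Keep rows where that is false.

5 | Uma ; 12 | Gita ; 15 | Mira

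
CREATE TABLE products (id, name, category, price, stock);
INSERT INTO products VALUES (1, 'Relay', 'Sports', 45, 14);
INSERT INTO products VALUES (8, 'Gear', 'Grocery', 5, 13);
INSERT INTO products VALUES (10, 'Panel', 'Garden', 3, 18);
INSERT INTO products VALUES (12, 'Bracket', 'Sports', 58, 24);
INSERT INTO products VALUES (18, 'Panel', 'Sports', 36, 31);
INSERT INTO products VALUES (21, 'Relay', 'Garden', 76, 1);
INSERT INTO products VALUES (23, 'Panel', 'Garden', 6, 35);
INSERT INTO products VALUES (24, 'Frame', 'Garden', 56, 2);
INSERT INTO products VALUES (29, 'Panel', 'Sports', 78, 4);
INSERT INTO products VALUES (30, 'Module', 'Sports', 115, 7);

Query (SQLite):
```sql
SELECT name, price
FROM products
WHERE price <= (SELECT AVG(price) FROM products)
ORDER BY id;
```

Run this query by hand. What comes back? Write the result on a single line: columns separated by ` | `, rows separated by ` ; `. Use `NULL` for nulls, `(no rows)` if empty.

Relay | 45 ; Gear | 5 ; Panel | 3 ; Panel | 36 ; Panel | 6

Scalar subquery: AVG(price) over all products rows = 47.8.
Keep rows where price <= that value.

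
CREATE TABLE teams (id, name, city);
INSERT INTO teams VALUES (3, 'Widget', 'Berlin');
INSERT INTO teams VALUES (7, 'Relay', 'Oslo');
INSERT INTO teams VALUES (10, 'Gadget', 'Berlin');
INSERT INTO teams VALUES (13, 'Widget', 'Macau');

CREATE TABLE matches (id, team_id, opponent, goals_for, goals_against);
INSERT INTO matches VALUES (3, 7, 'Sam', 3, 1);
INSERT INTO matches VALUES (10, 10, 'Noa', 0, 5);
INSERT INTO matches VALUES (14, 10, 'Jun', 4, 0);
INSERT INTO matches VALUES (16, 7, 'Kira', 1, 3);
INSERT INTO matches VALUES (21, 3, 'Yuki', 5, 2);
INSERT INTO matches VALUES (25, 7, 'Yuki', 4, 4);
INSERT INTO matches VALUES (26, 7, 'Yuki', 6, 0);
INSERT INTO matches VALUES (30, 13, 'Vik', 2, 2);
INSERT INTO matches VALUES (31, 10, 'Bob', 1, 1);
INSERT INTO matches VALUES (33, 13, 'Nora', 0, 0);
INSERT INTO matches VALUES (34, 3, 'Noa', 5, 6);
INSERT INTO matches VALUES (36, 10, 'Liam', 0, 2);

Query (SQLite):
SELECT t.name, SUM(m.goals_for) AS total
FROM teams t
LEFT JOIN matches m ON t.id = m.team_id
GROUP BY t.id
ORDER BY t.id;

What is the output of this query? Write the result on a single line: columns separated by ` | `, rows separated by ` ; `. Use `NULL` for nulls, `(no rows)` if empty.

Widget | 10 ; Relay | 14 ; Gadget | 5 ; Widget | 2

LEFT JOIN keeps every teams row; unmatched ones get NULL for matches columns.
Group by teams.id and compute SUM(m.goals_for). SUM over an all-NULL group is NULL.
  3: ids {21, 34} → SUM(m.goals_for)=10
  7: ids {3, 16, 25, 26} → SUM(m.goals_for)=14
  10: ids {10, 14, 31, 36} → SUM(m.goals_for)=5
  13: ids {30, 33} → SUM(m.goals_for)=2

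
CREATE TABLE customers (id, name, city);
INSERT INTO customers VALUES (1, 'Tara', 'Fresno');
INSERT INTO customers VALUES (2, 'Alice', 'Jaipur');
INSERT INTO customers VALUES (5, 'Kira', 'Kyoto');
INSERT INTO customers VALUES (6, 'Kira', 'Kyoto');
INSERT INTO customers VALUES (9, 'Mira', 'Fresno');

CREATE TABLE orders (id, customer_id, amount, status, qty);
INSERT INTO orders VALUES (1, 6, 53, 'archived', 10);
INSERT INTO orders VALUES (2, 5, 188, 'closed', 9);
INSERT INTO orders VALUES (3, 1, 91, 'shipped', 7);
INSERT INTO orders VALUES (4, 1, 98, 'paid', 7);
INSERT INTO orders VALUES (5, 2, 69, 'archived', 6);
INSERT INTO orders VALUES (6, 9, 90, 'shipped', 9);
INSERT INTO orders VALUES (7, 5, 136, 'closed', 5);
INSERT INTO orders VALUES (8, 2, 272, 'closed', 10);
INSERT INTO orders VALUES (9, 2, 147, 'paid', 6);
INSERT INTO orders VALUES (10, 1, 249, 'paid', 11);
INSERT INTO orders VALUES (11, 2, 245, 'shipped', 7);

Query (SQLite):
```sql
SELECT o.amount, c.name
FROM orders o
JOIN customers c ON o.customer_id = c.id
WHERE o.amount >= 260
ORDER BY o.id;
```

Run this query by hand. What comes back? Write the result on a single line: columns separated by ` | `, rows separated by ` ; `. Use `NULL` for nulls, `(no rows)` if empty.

Each orders row matches the customers row where customer_id = customers.id.
Then keep rows with o.amount >= 260.

272 | Alice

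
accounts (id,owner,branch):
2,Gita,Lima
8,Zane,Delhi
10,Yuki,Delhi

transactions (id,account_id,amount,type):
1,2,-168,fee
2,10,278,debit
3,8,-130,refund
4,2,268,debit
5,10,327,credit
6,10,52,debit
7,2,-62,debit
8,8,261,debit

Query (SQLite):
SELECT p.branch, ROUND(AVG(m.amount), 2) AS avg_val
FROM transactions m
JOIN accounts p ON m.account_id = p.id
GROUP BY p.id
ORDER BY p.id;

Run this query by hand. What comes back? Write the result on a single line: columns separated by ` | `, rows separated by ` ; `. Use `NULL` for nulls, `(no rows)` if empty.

Lima | 12.67 ; Delhi | 65.5 ; Delhi | 219

Join each transactions row to its accounts via account_id.
Group joined rows by accounts.id; compute ROUND(AVG(m.amount), 2) per group.
  2: ids {1, 4, 7} → ROUND(AVG(m.amount), 2)=12.67
  8: ids {3, 8} → ROUND(AVG(m.amount), 2)=65.5
  10: ids {2, 5, 6} → ROUND(AVG(m.amount), 2)=219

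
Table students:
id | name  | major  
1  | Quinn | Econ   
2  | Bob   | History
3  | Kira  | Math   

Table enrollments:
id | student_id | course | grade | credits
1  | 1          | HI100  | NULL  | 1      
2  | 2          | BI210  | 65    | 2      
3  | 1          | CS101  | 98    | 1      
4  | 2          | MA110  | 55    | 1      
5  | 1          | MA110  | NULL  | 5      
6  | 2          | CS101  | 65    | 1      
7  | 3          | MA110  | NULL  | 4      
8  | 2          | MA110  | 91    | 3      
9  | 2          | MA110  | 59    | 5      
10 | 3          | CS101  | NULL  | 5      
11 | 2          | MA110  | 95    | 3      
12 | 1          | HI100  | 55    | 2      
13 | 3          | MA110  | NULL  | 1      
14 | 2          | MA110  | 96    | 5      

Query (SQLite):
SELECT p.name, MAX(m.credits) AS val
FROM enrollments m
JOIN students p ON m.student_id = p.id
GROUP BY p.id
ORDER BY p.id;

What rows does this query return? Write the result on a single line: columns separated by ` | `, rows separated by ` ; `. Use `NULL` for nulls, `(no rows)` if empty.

Quinn | 5 ; Bob | 5 ; Kira | 5

Join each enrollments row to its students via student_id.
Group joined rows by students.id; compute MAX(m.credits) per group.
  1: ids {1, 3, 5, 12} → MAX(m.credits)=5
  2: ids {2, 4, 6, 8, 9, 11, 14} → MAX(m.credits)=5
  3: ids {7, 10, 13} → MAX(m.credits)=5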